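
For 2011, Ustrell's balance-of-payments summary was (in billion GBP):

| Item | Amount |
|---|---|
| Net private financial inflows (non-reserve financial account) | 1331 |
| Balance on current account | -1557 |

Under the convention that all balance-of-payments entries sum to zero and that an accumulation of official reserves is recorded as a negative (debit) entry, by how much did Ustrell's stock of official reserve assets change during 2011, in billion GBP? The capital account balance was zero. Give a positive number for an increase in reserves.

Official reserve transactions balance = -((-1557) + 1331) = 226
An accumulation of reserves is recorded as a debit (negative entry), so the change in the stock of reserves is the negative of that balance.
Change in official reserves = -(226) = -226

-226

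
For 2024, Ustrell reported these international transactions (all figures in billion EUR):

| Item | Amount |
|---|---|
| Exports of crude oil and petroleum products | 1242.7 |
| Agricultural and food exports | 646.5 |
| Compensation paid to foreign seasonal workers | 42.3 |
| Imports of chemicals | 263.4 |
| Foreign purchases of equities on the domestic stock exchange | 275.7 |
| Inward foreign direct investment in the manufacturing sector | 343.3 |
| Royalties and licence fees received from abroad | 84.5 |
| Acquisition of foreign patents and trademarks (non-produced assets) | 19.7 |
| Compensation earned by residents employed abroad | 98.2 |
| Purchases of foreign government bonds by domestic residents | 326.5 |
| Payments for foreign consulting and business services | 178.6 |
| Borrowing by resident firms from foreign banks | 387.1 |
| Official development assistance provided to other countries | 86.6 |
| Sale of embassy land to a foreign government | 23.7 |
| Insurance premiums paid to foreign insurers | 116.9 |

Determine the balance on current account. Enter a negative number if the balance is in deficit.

1384.1

Goods: 1242.7 + 646.5 - 263.4 = 1625.8
Services: 84.5 - 116.9 - 178.6 = -211.0
Primary income: -42.3 + 98.2 = 55.9
Secondary income: -86.6
Current account = 1625.8 + (-211.0) + 55.9 + (-86.6) = 1384.1
(Excluded from the current account — financial account: foreign purchases of equities on the domestic stock exchange 275.7, inward foreign direct investment in the manufacturing sector 343.3, purchases of foreign government bonds by domestic residents 326.5, borrowing by resident firms from foreign banks 387.1; capital account: acquisition of foreign patents and trademarks (non-produced assets) 19.7, sale of embassy land to a foreign government 23.7.)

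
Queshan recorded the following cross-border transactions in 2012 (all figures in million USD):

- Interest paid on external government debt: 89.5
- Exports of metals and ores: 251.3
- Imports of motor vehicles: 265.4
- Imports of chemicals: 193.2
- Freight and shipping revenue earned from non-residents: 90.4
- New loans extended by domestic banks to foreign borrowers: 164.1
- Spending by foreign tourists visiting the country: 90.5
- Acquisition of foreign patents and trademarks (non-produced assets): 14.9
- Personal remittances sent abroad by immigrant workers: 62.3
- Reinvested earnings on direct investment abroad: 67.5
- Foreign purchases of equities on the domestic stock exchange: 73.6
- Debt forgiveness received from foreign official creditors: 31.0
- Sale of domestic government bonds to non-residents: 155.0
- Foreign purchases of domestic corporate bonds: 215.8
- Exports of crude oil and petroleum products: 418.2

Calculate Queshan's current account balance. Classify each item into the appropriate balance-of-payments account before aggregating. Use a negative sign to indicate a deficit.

Goods: -193.2 + 251.3 + 418.2 - 265.4 = 210.9
Services: 90.4 + 90.5 = 180.9
Primary income: -89.5 + 67.5 = -22.0
Secondary income: -62.3
Current account = 210.9 + 180.9 + (-22.0) + (-62.3) = 307.5
(Excluded from the current account — financial account: new loans extended by domestic banks to foreign borrowers 164.1, foreign purchases of equities on the domestic stock exchange 73.6, sale of domestic government bonds to non-residents 155.0, foreign purchases of domestic corporate bonds 215.8; capital account: acquisition of foreign patents and trademarks (non-produced assets) 14.9, debt forgiveness received from foreign official creditors 31.0.)

307.5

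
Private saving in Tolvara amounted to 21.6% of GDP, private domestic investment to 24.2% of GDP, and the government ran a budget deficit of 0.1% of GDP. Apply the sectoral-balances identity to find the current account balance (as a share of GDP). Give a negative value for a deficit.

-2.7

By the sectoral-balances identity, CA = (S_private - I) + (T - G).
Private balance = 21.6 - 24.2 = -2.6
Government balance (T - G) = -0.1
CA = -2.6 + (-0.1) = -2.7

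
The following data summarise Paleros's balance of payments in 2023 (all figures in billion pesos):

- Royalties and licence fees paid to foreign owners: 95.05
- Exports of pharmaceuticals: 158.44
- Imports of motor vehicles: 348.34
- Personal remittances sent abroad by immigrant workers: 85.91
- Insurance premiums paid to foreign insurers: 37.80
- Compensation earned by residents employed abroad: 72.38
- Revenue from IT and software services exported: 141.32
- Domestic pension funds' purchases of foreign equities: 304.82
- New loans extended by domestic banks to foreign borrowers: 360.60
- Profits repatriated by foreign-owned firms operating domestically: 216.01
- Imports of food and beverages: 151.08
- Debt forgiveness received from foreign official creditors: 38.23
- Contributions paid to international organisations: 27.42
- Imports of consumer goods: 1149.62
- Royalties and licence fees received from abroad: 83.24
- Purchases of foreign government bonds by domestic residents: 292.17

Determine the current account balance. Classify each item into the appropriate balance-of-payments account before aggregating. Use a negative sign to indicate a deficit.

Goods: -151.08 + 158.44 - 348.34 - 1149.62 = -1490.60
Services: 83.24 - 95.05 - 37.80 + 141.32 = 91.71
Primary income: 72.38 - 216.01 = -143.63
Secondary income: -27.42 - 85.91 = -113.33
Current account = (-1490.60) + 91.71 + (-143.63) + (-113.33) = -1655.85
(Excluded from the current account — financial account: domestic pension funds' purchases of foreign equities 304.82, new loans extended by domestic banks to foreign borrowers 360.60, purchases of foreign government bonds by domestic residents 292.17; capital account: debt forgiveness received from foreign official creditors 38.23.)

-1655.85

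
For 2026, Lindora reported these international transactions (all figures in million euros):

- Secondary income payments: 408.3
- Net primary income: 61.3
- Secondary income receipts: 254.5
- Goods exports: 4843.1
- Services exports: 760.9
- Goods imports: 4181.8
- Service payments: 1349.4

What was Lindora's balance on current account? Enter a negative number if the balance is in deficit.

Goods balance = 4843.1 - 4181.8 = 661.3
Services balance = 760.9 - 1349.4 = -588.5
Trade balance (goods + services) = 661.3 + (-588.5) = 72.8
Net primary income = 61.3
Net secondary income = 254.5 - 408.3 = -153.8
Current account = 72.8 + 61.3 + (-153.8) = -19.7

-19.7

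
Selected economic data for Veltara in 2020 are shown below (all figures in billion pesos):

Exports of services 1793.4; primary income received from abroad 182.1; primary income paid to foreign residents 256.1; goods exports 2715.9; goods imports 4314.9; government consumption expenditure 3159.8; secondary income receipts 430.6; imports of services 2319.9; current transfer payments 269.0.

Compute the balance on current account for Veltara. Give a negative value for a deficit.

Goods balance = 2715.9 - 4314.9 = -1599.0
Services balance = 1793.4 - 2319.9 = -526.5
Trade balance (goods + services) = -1599.0 + (-526.5) = -2125.5
Net primary income = 182.1 - 256.1 = -74.0
Net secondary income = 430.6 - 269.0 = 161.6
Current account = -2125.5 + (-74.0) + 161.6 = -2037.9

-2037.9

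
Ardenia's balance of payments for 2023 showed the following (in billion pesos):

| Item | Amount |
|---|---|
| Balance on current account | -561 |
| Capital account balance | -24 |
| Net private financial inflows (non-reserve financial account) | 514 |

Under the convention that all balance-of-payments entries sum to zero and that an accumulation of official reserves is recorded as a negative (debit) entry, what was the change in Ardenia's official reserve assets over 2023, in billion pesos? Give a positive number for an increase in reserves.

-71

Official reserve transactions balance = -((-561) + (-24) + 514) = 71
An accumulation of reserves is recorded as a debit (negative entry), so the change in the stock of reserves is the negative of that balance.
Change in official reserves = -(71) = -71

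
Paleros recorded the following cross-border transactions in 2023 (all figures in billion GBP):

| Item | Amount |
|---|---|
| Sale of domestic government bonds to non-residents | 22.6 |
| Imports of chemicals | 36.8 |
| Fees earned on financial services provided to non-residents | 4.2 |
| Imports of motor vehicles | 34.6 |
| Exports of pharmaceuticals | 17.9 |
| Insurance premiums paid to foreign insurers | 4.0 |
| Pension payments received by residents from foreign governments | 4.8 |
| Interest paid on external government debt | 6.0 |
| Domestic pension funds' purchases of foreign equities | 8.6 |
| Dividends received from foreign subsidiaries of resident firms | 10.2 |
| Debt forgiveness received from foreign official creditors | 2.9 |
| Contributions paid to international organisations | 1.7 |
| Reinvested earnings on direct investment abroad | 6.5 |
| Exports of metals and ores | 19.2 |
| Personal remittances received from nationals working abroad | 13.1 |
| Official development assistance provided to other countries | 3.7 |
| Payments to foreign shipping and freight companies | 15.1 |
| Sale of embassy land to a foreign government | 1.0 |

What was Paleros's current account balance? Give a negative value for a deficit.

-26.0

Goods: 19.2 - 36.8 + 17.9 - 34.6 = -34.3
Services: 4.2 - 15.1 - 4.0 = -14.9
Primary income: 10.2 - 6.0 + 6.5 = 10.7
Secondary income: 4.8 - 1.7 + 13.1 - 3.7 = 12.5
Current account = (-34.3) + (-14.9) + 10.7 + 12.5 = -26.0
(Excluded from the current account — financial account: sale of domestic government bonds to non-residents 22.6, domestic pension funds' purchases of foreign equities 8.6; capital account: debt forgiveness received from foreign official creditors 2.9, sale of embassy land to a foreign government 1.0.)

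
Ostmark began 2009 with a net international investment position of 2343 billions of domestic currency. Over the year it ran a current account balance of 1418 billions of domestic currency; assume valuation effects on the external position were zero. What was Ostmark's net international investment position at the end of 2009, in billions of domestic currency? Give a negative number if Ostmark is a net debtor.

3761

With no valuation effects, change in NIIP = current account = 1418
End-of-year NIIP = 2343 + 1418 = 3761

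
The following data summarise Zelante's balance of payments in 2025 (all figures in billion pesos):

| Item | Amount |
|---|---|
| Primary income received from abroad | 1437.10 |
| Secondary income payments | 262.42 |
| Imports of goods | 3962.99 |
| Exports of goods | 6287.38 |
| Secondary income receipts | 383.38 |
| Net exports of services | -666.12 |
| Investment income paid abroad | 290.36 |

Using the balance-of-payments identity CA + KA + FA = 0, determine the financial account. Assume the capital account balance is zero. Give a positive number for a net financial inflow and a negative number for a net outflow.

-2925.97

Goods balance = 6287.38 - 3962.99 = 2324.39
Services balance = -666.12
Trade balance (goods + services) = 2324.39 + (-666.12) = 1658.27
Net primary income = 1437.10 - 290.36 = 1146.74
Net secondary income = 383.38 - 262.42 = 120.96
Current account = 1658.27 + 1146.74 + 120.96 = 2925.97
Financial account = -(2925.97) = -2925.97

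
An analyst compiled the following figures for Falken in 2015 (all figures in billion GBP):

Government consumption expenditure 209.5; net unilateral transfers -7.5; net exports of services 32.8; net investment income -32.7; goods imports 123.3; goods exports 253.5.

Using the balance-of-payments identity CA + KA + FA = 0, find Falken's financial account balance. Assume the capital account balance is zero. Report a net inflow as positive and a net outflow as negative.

Goods balance = 253.5 - 123.3 = 130.2
Services balance = 32.8
Trade balance (goods + services) = 130.2 + 32.8 = 163.0
Net primary income = -32.7
Net secondary income = -7.5
Current account = 163.0 + (-32.7) + (-7.5) = 122.8
Financial account = -(122.8) = -122.8

-122.8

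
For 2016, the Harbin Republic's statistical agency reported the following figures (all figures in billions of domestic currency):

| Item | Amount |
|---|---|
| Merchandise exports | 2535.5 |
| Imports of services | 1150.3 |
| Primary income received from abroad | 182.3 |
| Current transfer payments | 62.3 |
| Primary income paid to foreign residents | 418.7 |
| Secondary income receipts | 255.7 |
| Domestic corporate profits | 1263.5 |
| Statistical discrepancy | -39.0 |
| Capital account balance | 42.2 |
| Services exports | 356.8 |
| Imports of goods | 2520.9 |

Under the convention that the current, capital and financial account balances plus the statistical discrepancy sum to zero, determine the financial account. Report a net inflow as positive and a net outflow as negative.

Goods balance = 2535.5 - 2520.9 = 14.6
Services balance = 356.8 - 1150.3 = -793.5
Trade balance (goods + services) = 14.6 + (-793.5) = -778.9
Net primary income = 182.3 - 418.7 = -236.4
Net secondary income = 255.7 - 62.3 = 193.4
Current account = -778.9 + (-236.4) + 193.4 = -821.9
Financial account = -(-821.9 + 42.2 + (-39.0)) = 818.7

818.7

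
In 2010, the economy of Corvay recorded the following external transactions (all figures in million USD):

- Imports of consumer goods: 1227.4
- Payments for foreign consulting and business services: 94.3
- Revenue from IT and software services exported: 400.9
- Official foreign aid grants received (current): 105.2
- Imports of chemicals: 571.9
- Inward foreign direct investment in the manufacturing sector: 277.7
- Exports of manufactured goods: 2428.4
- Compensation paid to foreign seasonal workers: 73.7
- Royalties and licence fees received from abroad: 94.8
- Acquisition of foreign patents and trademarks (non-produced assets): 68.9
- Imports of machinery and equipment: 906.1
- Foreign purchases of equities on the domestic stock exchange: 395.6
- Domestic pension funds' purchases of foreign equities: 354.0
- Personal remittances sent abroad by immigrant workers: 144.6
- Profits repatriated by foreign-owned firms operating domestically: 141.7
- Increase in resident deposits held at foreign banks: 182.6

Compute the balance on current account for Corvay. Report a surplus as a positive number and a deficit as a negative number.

Goods: -571.9 - 906.1 - 1227.4 + 2428.4 = -277.0
Services: 94.8 + 400.9 - 94.3 = 401.4
Primary income: -73.7 - 141.7 = -215.4
Secondary income: -144.6 + 105.2 = -39.4
Current account = (-277.0) + 401.4 + (-215.4) + (-39.4) = -130.4
(Excluded from the current account — financial account: inward foreign direct investment in the manufacturing sector 277.7, foreign purchases of equities on the domestic stock exchange 395.6, domestic pension funds' purchases of foreign equities 354.0, increase in resident deposits held at foreign banks 182.6; capital account: acquisition of foreign patents and trademarks (non-produced assets) 68.9.)

-130.4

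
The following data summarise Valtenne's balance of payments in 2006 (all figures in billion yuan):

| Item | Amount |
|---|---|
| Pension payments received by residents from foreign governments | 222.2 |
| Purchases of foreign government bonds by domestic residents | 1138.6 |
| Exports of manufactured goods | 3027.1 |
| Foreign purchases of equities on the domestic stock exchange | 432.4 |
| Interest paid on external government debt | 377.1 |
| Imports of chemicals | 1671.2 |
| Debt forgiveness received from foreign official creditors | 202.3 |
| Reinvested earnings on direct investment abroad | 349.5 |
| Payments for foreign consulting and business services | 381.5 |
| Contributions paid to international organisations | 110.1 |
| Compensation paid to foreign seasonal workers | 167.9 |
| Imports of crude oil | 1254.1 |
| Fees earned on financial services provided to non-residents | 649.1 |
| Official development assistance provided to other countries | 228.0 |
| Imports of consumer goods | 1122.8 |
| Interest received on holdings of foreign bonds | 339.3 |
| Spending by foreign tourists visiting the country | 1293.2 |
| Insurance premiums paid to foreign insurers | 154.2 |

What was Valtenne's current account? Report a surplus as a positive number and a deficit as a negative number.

Goods: -1122.8 - 1671.2 + 3027.1 - 1254.1 = -1021.0
Services: -154.2 + 649.1 - 381.5 + 1293.2 = 1406.6
Primary income: 349.5 - 167.9 - 377.1 + 339.3 = 143.8
Secondary income: 222.2 - 110.1 - 228.0 = -115.9
Current account = (-1021.0) + 1406.6 + 143.8 + (-115.9) = 413.5
(Excluded from the current account — financial account: purchases of foreign government bonds by domestic residents 1138.6, foreign purchases of equities on the domestic stock exchange 432.4; capital account: debt forgiveness received from foreign official creditors 202.3.)

413.5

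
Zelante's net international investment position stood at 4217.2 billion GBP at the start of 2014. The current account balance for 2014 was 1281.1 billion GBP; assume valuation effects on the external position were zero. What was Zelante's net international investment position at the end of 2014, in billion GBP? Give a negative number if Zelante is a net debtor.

5498.3

With no valuation effects, change in NIIP = current account = 1281.1
End-of-year NIIP = 4217.2 + 1281.1 = 5498.3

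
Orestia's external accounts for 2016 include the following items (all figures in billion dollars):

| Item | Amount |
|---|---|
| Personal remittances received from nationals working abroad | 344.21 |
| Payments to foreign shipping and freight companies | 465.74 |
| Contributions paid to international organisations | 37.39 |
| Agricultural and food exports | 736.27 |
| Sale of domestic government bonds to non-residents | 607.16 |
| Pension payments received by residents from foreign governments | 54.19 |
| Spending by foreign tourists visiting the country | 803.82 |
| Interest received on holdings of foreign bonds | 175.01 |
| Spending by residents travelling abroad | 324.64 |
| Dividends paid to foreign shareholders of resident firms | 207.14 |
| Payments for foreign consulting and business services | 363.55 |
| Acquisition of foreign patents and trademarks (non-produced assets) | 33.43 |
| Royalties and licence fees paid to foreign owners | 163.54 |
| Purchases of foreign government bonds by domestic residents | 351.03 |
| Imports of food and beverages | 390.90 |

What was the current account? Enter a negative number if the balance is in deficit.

Goods: -390.90 + 736.27 = 345.37
Services: -324.64 - 163.54 - 363.55 + 803.82 - 465.74 = -513.65
Primary income: 175.01 - 207.14 = -32.13
Secondary income: 54.19 - 37.39 + 344.21 = 361.01
Current account = 345.37 + (-513.65) + (-32.13) + 361.01 = 160.60
(Excluded from the current account — financial account: sale of domestic government bonds to non-residents 607.16, purchases of foreign government bonds by domestic residents 351.03; capital account: acquisition of foreign patents and trademarks (non-produced assets) 33.43.)

160.60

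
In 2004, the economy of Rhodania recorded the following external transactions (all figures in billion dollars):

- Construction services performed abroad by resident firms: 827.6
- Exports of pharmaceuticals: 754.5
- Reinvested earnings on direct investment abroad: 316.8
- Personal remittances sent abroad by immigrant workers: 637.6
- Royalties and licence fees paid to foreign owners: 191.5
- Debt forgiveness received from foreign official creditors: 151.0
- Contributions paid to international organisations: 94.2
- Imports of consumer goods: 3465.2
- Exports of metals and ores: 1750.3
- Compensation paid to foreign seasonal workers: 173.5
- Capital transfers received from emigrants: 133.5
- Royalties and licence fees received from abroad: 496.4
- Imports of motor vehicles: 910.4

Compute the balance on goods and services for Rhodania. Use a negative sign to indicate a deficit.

-738.3

Goods: 1750.3 - 3465.2 - 910.4 + 754.5 = -1870.8
Services: 827.6 + 496.4 - 191.5 = 1132.5
Trade balance = -1870.8 + 1132.5 = -738.3
(Excluded from the trade balance — primary income: reinvested earnings on direct investment abroad 316.8, compensation paid to foreign seasonal workers 173.5; secondary income: personal remittances sent abroad by immigrant workers 637.6, contributions paid to international organisations 94.2; capital account: debt forgiveness received from foreign official creditors 151.0, capital transfers received from emigrants 133.5.)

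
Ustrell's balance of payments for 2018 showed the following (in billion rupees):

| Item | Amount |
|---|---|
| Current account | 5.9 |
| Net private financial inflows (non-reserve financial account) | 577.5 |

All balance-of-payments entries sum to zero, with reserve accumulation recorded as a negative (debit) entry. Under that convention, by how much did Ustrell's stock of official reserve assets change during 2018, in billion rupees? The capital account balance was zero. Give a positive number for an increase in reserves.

583.4

Official reserve transactions balance = -(5.9 + 577.5) = -583.4
An accumulation of reserves is recorded as a debit (negative entry), so the change in the stock of reserves is the negative of that balance.
Change in official reserves = -(-583.4) = 583.4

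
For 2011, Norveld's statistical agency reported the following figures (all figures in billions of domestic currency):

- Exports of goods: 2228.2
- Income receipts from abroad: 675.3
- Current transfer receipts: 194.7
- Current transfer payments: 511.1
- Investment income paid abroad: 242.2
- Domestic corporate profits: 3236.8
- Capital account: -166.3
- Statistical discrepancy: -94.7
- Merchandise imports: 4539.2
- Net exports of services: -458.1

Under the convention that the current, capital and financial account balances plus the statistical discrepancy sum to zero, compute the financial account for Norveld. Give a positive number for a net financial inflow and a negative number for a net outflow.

Goods balance = 2228.2 - 4539.2 = -2311.0
Services balance = -458.1
Trade balance (goods + services) = -2311.0 + (-458.1) = -2769.1
Net primary income = 675.3 - 242.2 = 433.1
Net secondary income = 194.7 - 511.1 = -316.4
Current account = -2769.1 + 433.1 + (-316.4) = -2652.4
Financial account = -(-2652.4 + (-166.3) + (-94.7)) = 2913.4

2913.4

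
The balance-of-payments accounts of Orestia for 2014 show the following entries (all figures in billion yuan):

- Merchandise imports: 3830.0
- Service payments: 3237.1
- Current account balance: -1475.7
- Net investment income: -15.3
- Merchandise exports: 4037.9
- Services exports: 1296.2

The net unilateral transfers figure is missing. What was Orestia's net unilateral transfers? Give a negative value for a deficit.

Current account = goods balance + services balance + net primary income + net secondary income
Sum of the known components = -1748.3
Net unilateral transfers = CA - (known components) = -1475.7 - (-1748.3) = 272.6

272.6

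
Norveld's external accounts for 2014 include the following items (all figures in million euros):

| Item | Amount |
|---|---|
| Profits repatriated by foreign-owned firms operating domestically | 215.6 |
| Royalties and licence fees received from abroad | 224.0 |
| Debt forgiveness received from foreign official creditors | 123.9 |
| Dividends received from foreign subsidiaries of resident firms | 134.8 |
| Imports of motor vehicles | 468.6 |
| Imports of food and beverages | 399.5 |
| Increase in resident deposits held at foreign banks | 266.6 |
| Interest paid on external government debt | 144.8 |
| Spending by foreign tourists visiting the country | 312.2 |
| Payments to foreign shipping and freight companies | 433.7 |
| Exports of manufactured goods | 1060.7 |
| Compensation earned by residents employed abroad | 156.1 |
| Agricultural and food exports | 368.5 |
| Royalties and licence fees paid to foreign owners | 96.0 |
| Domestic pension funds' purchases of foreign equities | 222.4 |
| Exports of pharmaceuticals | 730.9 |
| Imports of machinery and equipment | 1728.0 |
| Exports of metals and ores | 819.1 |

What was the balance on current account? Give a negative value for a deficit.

Goods: -1728.0 + 730.9 + 1060.7 + 368.5 + 819.1 - 399.5 - 468.6 = 383.1
Services: 312.2 - 96.0 + 224.0 - 433.7 = 6.5
Primary income: 134.8 - 215.6 - 144.8 + 156.1 = -69.5
Current account = 383.1 + 6.5 + (-69.5) = 320.1
(Excluded from the current account — capital account: debt forgiveness received from foreign official creditors 123.9; financial account: increase in resident deposits held at foreign banks 266.6, domestic pension funds' purchases of foreign equities 222.4.)

320.1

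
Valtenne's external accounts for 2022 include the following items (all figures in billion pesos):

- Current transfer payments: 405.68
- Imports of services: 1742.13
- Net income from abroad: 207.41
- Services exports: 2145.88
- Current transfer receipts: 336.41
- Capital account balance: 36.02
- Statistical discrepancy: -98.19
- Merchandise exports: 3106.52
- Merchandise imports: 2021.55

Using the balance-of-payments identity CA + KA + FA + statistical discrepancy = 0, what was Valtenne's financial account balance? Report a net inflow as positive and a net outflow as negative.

Goods balance = 3106.52 - 2021.55 = 1084.97
Services balance = 2145.88 - 1742.13 = 403.75
Trade balance (goods + services) = 1084.97 + 403.75 = 1488.72
Net primary income = 207.41
Net secondary income = 336.41 - 405.68 = -69.27
Current account = 1488.72 + 207.41 + (-69.27) = 1626.86
Financial account = -(1626.86 + 36.02 + (-98.19)) = -1564.69

-1564.69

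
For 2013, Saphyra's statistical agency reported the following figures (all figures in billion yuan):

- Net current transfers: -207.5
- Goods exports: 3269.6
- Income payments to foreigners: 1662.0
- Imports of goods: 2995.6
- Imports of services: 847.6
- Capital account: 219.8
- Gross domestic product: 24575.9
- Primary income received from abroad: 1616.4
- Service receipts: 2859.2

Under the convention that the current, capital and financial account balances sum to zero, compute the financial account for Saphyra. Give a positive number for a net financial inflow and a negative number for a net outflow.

Goods balance = 3269.6 - 2995.6 = 274.0
Services balance = 2859.2 - 847.6 = 2011.6
Trade balance (goods + services) = 274.0 + 2011.6 = 2285.6
Net primary income = 1616.4 - 1662.0 = -45.6
Net secondary income = -207.5
Current account = 2285.6 + (-45.6) + (-207.5) = 2032.5
Financial account = -(2032.5 + 219.8) = -2252.3

-2252.3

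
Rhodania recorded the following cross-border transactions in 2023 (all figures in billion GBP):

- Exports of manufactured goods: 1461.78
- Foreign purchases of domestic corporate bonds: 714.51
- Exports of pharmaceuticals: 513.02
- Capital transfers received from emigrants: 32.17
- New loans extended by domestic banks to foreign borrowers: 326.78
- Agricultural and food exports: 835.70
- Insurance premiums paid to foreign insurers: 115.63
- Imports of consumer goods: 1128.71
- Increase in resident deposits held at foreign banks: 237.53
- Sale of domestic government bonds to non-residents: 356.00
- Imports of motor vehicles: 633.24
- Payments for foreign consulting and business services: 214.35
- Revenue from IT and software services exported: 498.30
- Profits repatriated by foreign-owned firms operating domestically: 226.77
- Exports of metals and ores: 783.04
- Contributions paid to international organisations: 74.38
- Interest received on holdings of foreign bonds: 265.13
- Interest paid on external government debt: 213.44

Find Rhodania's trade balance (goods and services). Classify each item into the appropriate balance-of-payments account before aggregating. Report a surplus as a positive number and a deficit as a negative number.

1999.91

Goods: 513.02 - 633.24 + 1461.78 + 783.04 + 835.70 - 1128.71 = 1831.59
Services: -115.63 - 214.35 + 498.30 = 168.32
Trade balance = 1831.59 + 168.32 = 1999.91
(Excluded from the trade balance — financial account: foreign purchases of domestic corporate bonds 714.51, new loans extended by domestic banks to foreign borrowers 326.78, increase in resident deposits held at foreign banks 237.53, sale of domestic government bonds to non-residents 356.00; capital account: capital transfers received from emigrants 32.17; primary income: profits repatriated by foreign-owned firms operating domestically 226.77, interest received on holdings of foreign bonds 265.13, interest paid on external government debt 213.44; secondary income: contributions paid to international organisations 74.38.)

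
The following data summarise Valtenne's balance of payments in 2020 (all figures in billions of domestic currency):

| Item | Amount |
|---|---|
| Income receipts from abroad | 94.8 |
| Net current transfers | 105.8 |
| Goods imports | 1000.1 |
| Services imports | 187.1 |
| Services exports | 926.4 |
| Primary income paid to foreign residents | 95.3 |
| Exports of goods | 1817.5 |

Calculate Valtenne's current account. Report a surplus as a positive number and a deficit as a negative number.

Goods balance = 1817.5 - 1000.1 = 817.4
Services balance = 926.4 - 187.1 = 739.3
Trade balance (goods + services) = 817.4 + 739.3 = 1556.7
Net primary income = 94.8 - 95.3 = -0.5
Net secondary income = 105.8
Current account = 1556.7 + (-0.5) + 105.8 = 1662.0

1662.0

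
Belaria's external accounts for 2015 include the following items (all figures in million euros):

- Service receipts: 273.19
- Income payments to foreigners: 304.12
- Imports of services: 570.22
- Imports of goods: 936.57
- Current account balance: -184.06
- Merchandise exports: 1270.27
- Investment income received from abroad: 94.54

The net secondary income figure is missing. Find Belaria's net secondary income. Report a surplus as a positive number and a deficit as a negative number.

Current account = goods balance + services balance + net primary income + net secondary income
Sum of the known components = -172.91
Net secondary income = CA - (known components) = -184.06 - (-172.91) = -11.15

-11.15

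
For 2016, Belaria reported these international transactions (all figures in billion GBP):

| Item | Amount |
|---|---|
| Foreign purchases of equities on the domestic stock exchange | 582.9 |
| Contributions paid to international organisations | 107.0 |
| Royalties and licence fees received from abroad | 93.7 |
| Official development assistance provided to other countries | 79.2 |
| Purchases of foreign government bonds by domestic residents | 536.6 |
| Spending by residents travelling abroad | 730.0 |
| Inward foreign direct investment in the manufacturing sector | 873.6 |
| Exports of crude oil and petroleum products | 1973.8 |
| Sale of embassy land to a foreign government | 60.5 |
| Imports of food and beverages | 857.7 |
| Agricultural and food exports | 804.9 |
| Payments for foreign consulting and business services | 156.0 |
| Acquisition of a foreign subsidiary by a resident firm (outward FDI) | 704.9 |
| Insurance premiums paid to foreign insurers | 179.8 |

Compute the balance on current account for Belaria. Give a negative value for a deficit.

Goods: -857.7 + 1973.8 + 804.9 = 1921.0
Services: -179.8 + 93.7 - 156.0 - 730.0 = -972.1
Secondary income: -107.0 - 79.2 = -186.2
Current account = 1921.0 + (-972.1) + (-186.2) = 762.7
(Excluded from the current account — financial account: foreign purchases of equities on the domestic stock exchange 582.9, purchases of foreign government bonds by domestic residents 536.6, inward foreign direct investment in the manufacturing sector 873.6, acquisition of a foreign subsidiary by a resident firm (outward FDI) 704.9; capital account: sale of embassy land to a foreign government 60.5.)

762.7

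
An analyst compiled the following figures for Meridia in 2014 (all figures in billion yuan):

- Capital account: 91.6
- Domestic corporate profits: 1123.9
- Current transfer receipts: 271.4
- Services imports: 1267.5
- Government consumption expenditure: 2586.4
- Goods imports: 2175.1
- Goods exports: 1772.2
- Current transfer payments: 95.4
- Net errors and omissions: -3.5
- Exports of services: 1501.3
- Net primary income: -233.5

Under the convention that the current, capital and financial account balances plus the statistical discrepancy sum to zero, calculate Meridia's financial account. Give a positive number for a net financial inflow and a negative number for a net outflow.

138.5

Goods balance = 1772.2 - 2175.1 = -402.9
Services balance = 1501.3 - 1267.5 = 233.8
Trade balance (goods + services) = -402.9 + 233.8 = -169.1
Net primary income = -233.5
Net secondary income = 271.4 - 95.4 = 176.0
Current account = -169.1 + (-233.5) + 176.0 = -226.6
Financial account = -(-226.6 + 91.6 + (-3.5)) = 138.5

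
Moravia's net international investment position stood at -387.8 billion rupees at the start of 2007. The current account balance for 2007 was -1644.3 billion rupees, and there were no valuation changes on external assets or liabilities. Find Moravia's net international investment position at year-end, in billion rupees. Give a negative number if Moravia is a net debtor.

-2032.1

With no valuation effects, change in NIIP = current account = -1644.3
End-of-year NIIP = -387.8 + (-1644.3) = -2032.1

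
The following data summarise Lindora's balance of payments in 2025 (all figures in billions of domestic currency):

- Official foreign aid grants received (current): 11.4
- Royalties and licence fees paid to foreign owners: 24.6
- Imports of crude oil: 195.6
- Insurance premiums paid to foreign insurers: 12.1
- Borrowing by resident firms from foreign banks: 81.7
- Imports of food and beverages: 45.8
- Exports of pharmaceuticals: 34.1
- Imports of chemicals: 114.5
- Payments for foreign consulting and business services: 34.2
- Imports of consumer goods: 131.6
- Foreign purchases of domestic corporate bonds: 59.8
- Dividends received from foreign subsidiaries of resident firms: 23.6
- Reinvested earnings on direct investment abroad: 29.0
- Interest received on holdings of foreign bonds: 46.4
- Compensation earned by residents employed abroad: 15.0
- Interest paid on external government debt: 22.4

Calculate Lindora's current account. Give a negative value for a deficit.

-421.3

Goods: -114.5 - 195.6 - 131.6 + 34.1 - 45.8 = -453.4
Services: -24.6 - 12.1 - 34.2 = -70.9
Primary income: 46.4 + 29.0 + 23.6 + 15.0 - 22.4 = 91.6
Secondary income: 11.4
Current account = (-453.4) + (-70.9) + 91.6 + 11.4 = -421.3
(Excluded from the current account — financial account: borrowing by resident firms from foreign banks 81.7, foreign purchases of domestic corporate bonds 59.8.)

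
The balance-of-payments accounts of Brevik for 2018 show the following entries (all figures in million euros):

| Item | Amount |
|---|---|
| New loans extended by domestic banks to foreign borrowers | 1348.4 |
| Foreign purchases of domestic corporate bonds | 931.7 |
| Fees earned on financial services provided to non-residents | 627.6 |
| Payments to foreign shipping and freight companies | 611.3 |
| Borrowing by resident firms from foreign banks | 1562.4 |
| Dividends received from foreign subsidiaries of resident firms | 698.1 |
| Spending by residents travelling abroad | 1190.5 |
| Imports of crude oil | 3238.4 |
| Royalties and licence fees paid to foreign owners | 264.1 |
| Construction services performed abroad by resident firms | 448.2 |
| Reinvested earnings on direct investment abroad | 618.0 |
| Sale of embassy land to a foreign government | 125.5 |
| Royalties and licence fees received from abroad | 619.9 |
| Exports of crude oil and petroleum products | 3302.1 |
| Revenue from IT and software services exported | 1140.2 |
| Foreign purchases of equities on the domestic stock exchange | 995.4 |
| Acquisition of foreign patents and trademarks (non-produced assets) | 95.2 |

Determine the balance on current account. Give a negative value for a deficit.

Goods: 3302.1 - 3238.4 = 63.7
Services: -1190.5 - 611.3 + 1140.2 + 619.9 + 627.6 - 264.1 + 448.2 = 770.0
Primary income: 618.0 + 698.1 = 1316.1
Current account = 63.7 + 770.0 + 1316.1 = 2149.8
(Excluded from the current account — financial account: new loans extended by domestic banks to foreign borrowers 1348.4, foreign purchases of domestic corporate bonds 931.7, borrowing by resident firms from foreign banks 1562.4, foreign purchases of equities on the domestic stock exchange 995.4; capital account: sale of embassy land to a foreign government 125.5, acquisition of foreign patents and trademarks (non-produced assets) 95.2.)

2149.8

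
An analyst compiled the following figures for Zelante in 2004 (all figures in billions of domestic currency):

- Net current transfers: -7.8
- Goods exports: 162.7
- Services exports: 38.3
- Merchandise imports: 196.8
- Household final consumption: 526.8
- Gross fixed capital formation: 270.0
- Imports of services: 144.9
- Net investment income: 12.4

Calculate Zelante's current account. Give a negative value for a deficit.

-136.1

Goods balance = 162.7 - 196.8 = -34.1
Services balance = 38.3 - 144.9 = -106.6
Trade balance (goods + services) = -34.1 + (-106.6) = -140.7
Net primary income = 12.4
Net secondary income = -7.8
Current account = -140.7 + 12.4 + (-7.8) = -136.1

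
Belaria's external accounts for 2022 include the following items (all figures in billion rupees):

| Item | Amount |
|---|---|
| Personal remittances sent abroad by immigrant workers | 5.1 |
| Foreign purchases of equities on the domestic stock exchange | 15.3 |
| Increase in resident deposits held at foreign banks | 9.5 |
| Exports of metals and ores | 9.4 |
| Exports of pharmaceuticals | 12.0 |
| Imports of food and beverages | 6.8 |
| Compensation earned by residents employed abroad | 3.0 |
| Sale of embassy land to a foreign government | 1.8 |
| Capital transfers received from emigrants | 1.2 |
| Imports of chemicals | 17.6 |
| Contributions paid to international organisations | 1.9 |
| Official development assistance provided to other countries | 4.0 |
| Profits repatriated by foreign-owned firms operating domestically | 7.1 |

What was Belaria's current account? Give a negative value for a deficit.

Goods: 9.4 - 17.6 + 12.0 - 6.8 = -3.0
Primary income: -7.1 + 3.0 = -4.1
Secondary income: -5.1 - 4.0 - 1.9 = -11.0
Current account = (-3.0) + (-4.1) + (-11.0) = -18.1
(Excluded from the current account — financial account: foreign purchases of equities on the domestic stock exchange 15.3, increase in resident deposits held at foreign banks 9.5; capital account: sale of embassy land to a foreign government 1.8, capital transfers received from emigrants 1.2.)

-18.1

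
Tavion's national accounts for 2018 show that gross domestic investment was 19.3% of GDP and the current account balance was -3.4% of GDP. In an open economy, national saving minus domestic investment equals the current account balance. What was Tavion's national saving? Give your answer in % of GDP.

S = I + CA = 19.3 + (-3.4) = 15.9

15.9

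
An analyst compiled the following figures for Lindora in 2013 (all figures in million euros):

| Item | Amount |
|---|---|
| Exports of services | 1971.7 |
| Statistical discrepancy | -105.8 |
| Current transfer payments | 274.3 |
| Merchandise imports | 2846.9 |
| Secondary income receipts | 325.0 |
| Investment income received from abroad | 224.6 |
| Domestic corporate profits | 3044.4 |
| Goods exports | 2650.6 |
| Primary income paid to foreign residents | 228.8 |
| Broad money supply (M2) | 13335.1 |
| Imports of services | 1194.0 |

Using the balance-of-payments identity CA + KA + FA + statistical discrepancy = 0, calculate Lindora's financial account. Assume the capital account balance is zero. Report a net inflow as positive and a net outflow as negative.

Goods balance = 2650.6 - 2846.9 = -196.3
Services balance = 1971.7 - 1194.0 = 777.7
Trade balance (goods + services) = -196.3 + 777.7 = 581.4
Net primary income = 224.6 - 228.8 = -4.2
Net secondary income = 325.0 - 274.3 = 50.7
Current account = 581.4 + (-4.2) + 50.7 = 627.9
Financial account = -(627.9 + (-105.8)) = -522.1

-522.1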